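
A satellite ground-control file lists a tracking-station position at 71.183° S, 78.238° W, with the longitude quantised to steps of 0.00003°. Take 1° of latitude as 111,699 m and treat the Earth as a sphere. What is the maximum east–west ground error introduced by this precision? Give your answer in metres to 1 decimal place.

With a 0.00003° grid the true value lies within half a step, ±0.00003°/2 = ±1.5e-05°, of the stored one.
Parallels shrink by cos φ, so at 71.183° a degree of longitude is 111699 × 0.3225 ≈ 36028.1 m.
East–west error: 1.5e-05° × 36028.1 m/° ≈ 0.540422 m.

0.5 metres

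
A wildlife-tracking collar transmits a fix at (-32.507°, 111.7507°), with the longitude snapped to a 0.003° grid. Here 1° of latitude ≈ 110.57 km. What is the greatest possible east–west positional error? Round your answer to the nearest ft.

With a 0.003° grid the true value lies within half a step, ±0.003°/2 = ±0.0015°, of the stored one.
At latitude 32.507° a degree of longitude spans 110570 m × cos 32.507° = 110570 × 0.8433 ≈ 93246.5 m.
Maximum E–W displacement: 0.0015 × 93246.5 = 139.87 m.
In feet: 139.87 m ÷ 0.3048 ≈ 458.89 ft.

459 ft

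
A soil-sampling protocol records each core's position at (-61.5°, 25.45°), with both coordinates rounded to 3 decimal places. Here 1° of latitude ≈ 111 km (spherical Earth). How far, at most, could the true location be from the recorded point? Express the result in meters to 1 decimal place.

Rounding to 3 decimal places leaves each coordinate within ±0.0005° of the true value.
North–south component: 0.0005° × 111000 = 55.5 m.
E–W at 61.5°: 0.0005° × 111000 × cos 61.5° = 0.0005 × 111000 × 0.4772 ≈ 26.4823 m.
Combining orthogonally: (55.5² + 26.4823²)^½ ≈ 61.4944 m.

61.5 meters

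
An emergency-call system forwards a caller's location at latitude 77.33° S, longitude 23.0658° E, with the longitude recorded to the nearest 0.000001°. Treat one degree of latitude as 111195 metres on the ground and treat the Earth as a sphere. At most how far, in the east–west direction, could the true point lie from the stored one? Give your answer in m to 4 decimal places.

Rounding to 6 decimal places leaves the longitude within ±5e-07° of the true value.
One degree of longitude at 77.33° is 111195 × cos 77.33° ≈ 111195 × 0.2193 = 24389 m.
Maximum E–W displacement: 5e-07 × 24389 = 0.0121945 m.

0.0122 m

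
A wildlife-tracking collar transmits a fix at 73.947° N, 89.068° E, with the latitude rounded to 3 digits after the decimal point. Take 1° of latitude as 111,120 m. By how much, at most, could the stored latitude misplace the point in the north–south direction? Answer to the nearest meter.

Rounding to 3 decimal places leaves the latitude within ±0.0005° of the true value.
North–south distance: 0.0005° × 111120 m/° = 55.56 m.

56 meters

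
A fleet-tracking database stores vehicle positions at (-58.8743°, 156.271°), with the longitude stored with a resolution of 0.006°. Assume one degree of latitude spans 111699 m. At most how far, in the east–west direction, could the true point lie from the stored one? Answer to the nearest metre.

173 metres

With a 0.006° grid the true value lies within half a step, ±0.006°/2 = ±0.003°, of the stored one.
Parallels shrink by cos φ, so at 58.8743° a degree of longitude is 111699 × 0.5169 ≈ 57739.2 m.
So at most 0.003° × 57739.2 ≈ 173.217 m east–west.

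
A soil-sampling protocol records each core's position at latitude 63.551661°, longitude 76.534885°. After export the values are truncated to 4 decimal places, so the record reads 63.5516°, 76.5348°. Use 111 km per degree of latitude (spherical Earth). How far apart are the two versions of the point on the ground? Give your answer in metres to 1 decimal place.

8.0 metres

Δlat = 63.551661 − 63.5516 = +0.000061°; Δlon = 76.534885 − 76.5348 = +0.000085°.
North–south shift: 0.000061 × 111000 = 6.771 m.
E–W at 63.5516°: 0.000085° × 111000 × cos 63.5516° = 0.000085 × 111000 × 0.4454 ≈ 4.20227 m.
Distance: √(6.771² + 4.20227²) ≈ 7.96903 m.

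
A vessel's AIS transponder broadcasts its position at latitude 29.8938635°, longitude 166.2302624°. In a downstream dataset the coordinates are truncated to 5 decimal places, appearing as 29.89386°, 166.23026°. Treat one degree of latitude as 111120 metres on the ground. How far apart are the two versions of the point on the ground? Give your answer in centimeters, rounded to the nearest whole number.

Δlat = 29.8938635 − 29.89386 = +0.0000035°; Δlon = 166.2302624 − 166.23026 = +0.0000024°.
N–S: 0.0000035° × 111120 m/° = 0.38892 m.
E–W at 29.8939°: 0.0000024° × 111120 × cos 29.8939° = 0.0000024 × 111120 × 0.8670 ≈ 0.231205 m.
Distance: √(0.38892² + 0.231205²) ≈ 0.452454 m.
That is 0.452454 m = 45.245 cm.

45 centimeters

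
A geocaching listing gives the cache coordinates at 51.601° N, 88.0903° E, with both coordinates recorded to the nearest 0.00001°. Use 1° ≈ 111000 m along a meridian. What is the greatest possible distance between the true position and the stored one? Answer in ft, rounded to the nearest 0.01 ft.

2.14 ft

Rounding to 5 decimal places leaves each coordinate within ±5e-06° of the true value.
North–south component: 5e-06° × 111000 = 0.555 m.
Longitude error → 5e-06 × 111000 × cos 51.601° = 5e-06 × 111000 × 0.6211 ≈ 0.344729 m.
Combining orthogonally: (0.555² + 0.344729²)^½ ≈ 0.653348 m.
Converting: 0.653348 m × 3.2808 ft/m ≈ 2.1435 ft.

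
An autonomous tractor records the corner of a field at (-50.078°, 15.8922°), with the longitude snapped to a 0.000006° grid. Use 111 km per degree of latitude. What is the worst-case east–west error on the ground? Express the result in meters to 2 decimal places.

0.21 meters

With a 0.000006° grid the true value lies within half a step, ±0.000006°/2 = ±3e-06°, of the stored one.
Parallels shrink by cos φ, so at 50.078° a degree of longitude is 111000 × 0.6417 ≈ 71233.6 m.
Maximum E–W displacement: 3e-06 × 71233.6 = 0.213701 m.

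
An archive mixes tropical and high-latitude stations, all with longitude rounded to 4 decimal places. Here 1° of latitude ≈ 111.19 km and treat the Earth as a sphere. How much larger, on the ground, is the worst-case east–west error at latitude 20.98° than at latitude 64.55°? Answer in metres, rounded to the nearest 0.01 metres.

Rounding to 4 decimal places leaves the longitude within ±5e-05° of the true value.
Error at 20.98° = 5e-05° × 111190 × cos 20.98° ≈ 5.5595 × 0.9337 = 5.1909 m.
Error at 64.55° = 5e-05° × 111190 × cos 64.55° ≈ 5.5595 × 0.4297 = 2.389 m.
Difference: 5.1909 − 2.389 = 2.8019 m.

2.80 metres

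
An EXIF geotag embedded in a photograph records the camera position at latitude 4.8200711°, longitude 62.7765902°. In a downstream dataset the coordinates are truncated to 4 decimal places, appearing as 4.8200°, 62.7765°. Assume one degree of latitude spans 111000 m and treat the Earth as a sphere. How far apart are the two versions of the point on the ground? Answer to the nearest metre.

Δlat = 4.8200711 − 4.8200 = +0.0000711°; Δlon = 62.7765902 − 62.7765 = +0.0000902°.
North–south shift: 0.0000711 × 111000 = 7.8921 m.
E–W at 4.82°: 0.0000902° × 111000 × cos 4.82° = 0.0000902 × 111000 × 0.9965 ≈ 9.97679 m.
Combined displacement = (7.8921² + 9.97679²)^½ ≈ 12.7209 m.

13 metres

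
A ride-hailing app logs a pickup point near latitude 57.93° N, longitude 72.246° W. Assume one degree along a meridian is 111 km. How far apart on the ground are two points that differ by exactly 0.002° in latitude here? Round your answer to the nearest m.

0.002° × 111000 m/° = 222 m.

222 m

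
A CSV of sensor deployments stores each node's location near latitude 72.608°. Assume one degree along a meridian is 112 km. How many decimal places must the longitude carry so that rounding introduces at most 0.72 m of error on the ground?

At 72.608° one degree of longitude covers 112000 × cos 72.608° ≈ 112000 × 0.2989 ≈ 33477.6 m.
With N decimal places the half-ulp bound is 0.5·10⁻ᴺ°, or 0.5·10⁻ᴺ × 33477.6 m on the ground.
Setting 16738.8 × 10⁻ᴺ ≤ 0.72 gives 10ᴺ ≥ 2.325e+04, i.e. N ≥ 4.37.
N = 4 would give 1.67 m (too coarse); N = 5 gives 0.167 m ≤ 0.72 m.

5 decimal places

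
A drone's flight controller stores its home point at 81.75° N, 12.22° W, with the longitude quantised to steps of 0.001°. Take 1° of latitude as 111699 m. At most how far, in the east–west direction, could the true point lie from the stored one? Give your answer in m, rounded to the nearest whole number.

With a 0.001° grid the true value lies within half a step, ±0.001°/2 = ±0.0005°, of the stored one.
Parallels shrink by cos φ, so at 81.75° a degree of longitude is 111699 × 0.1435 ≈ 16028 m.
So at most 0.0005° × 16028 ≈ 8.01399 m east–west.

8 m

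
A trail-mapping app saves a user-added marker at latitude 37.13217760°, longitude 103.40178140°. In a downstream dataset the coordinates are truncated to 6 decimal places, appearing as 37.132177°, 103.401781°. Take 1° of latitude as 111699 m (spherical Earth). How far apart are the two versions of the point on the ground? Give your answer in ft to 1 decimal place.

0.2 ft

The latitude changed by +0.00000060° and the longitude by +0.00000040°.
N–S: 0.00000060° × 111699 m/° = 0.0670194 m.
E–W at 37.1322°: 0.00000040° × 111699 × cos 37.1322° = 0.00000040 × 111699 × 0.7972 ≈ 0.0356206 m.
Hypotenuse of the two orthogonal shifts: √(0.0670194² + 0.0356206²) = 0.0758975 m.
Converting: 0.0758975 m × 3.2808 ft/m ≈ 0.24901 ft.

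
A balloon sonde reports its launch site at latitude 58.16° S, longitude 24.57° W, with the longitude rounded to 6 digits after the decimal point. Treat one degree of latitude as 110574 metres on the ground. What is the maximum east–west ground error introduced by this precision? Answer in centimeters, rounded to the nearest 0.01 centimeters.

Rounding to 6 decimal places leaves the longitude within ±5e-07° of the true value.
Parallels shrink by cos φ, so at 58.16° a degree of longitude is 110574 × 0.5275 ≈ 58333.2 m.
East–west error: 5e-07° × 58333.2 m/° ≈ 0.0291666 m.
That is 0.0291666 m = 2.9167 cm.

2.92 centimeters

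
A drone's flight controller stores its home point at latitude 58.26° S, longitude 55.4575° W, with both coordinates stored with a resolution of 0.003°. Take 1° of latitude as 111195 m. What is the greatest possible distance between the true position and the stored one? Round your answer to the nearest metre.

188 metres

With a 0.003° grid the true value lies within half a step, ±0.003°/2 = ±0.0015°, of the stored one.
N–S: 0.0015° × 111195 m/° = 166.792 m.
E–W at 58.26°: 0.0015° × 111195 × cos 58.26° = 0.0015 × 111195 × 0.5261 ≈ 87.7438 m.
Combining orthogonally: (166.792² + 87.7438²)^½ ≈ 188.464 m.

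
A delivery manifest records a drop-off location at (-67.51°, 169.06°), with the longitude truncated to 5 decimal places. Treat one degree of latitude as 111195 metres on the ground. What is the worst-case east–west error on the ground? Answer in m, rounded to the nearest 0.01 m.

Truncating at 5 decimal places can drop up to a full unit in the last place, so the longitude may be off by as much as 1e-05°.
One degree of longitude at 67.51° is 111195 × cos 67.51° ≈ 111195 × 0.3825 = 42534.6 m.
East–west error: 1e-05° × 42534.6 m/° ≈ 0.425346 m.

0.43 m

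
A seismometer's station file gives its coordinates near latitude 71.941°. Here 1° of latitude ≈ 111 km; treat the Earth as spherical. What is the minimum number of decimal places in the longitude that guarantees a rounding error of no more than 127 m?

At 71.941° one degree of longitude covers 111000 × cos 71.941° ≈ 111000 × 0.3100 ≈ 34409.6 m.
N decimal places → at most half a unit in the last place, 0.5 × 10⁻ᴺ° = 34409.6/2 × 10⁻ᴺ m.
Need 0.5 × 34409.6 × 10⁻ᴺ ≤ 127 → 10⁻ᴺ ≤ 7.382e-03, so N ≥ 2.13.
N = 2 would give 172 m (too coarse); N = 3 gives 17.2 m ≤ 127 m.

3 decimal places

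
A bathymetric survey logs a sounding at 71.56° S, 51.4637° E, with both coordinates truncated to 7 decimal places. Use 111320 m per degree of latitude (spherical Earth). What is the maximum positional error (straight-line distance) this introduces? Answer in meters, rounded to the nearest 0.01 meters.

0.01 meters

Truncating at 7 decimal places can drop up to a full unit in the last place, so each coordinate may be off by as much as 1e-07°.
North–south component: 1e-07° × 111320 = 0.011132 m.
East–west component at 71.56°: 1e-07° × 111320 × cos 71.56° ≈ 1e-07 × 35211.8 ≈ 0.00352118 m.
Combining orthogonally: (0.011132² + 0.00352118²)^½ ≈ 0.0116756 m.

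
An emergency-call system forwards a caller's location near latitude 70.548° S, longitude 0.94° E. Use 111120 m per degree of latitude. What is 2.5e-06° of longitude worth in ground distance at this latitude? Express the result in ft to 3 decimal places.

One degree of longitude here spans 111120 × cos 70.548° = 111120 × 0.3330 ≈ 37004.9 m; 2.5e-06° of that is 0.0925121 m.
Converting: 0.0925121 m × 3.2808 ft/m ≈ 0.30352 ft.

0.304 ft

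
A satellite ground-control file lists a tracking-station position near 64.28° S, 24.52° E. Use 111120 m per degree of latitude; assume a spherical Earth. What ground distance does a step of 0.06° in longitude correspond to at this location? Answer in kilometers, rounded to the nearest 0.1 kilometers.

2.9 kilometers

At 64.28° a degree of longitude is 111120 × cos 64.28° ≈ 48223.1 m, so 0.06° corresponds to 2893.39 m.
That is 2893.39 m = 2.8934 km.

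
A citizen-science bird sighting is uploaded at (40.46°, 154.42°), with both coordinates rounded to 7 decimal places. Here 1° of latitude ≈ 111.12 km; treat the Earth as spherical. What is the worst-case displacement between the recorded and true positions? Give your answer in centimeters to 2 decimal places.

Rounding to 7 decimal places leaves each coordinate within ±5e-08° of the true value.
N–S: 5e-08° × 111120 m/° = 0.005556 m.
Longitude error → 5e-08 × 111120 × cos 40.46° = 5e-08 × 111120 × 0.7609 ≈ 0.00422733 m.
Combining orthogonally: (0.005556² + 0.00422733²)^½ ≈ 0.00698137 m.
That is 0.00698137 m = 0.69814 cm.

0.70 centimeters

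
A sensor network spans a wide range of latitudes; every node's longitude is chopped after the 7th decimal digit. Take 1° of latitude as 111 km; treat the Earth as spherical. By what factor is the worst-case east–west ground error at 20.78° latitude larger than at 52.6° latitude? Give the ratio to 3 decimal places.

1.539

Truncating at 7 decimal places can drop up to a full unit in the last place, so the longitude may be off by as much as 1e-07°.
At 20.78°: 1e-07° × 111000 × cos 20.78° = 1e-07 × 111000 × 0.9349 ≈ 0.010378 m.
Error at 52.6° = 1e-07° × 111000 × cos 52.6° ≈ 0.0111 × 0.6074 = 0.0067419 m.
Ratio: 0.010378 / 0.0067419 = cos 20.78° / cos 52.6° ≈ 1.5393.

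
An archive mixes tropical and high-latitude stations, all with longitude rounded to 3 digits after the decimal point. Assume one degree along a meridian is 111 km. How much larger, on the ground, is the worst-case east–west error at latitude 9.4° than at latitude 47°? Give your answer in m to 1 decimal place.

Rounding to 3 decimal places leaves the longitude within ±0.0005° of the true value.
Error at 9.4° = 0.0005° × 111000 × cos 9.4° ≈ 55.5 × 0.9866 = 54.755 m.
Error at 47° = 0.0005° × 111000 × cos 47° ≈ 55.5 × 0.6820 = 37.851 m.
Difference: 54.755 − 37.851 = 16.904 m.

16.9 m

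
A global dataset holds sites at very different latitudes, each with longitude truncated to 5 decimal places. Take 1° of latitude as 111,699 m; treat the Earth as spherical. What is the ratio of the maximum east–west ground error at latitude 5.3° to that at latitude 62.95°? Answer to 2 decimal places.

Truncating at 5 decimal places can drop up to a full unit in the last place, so the longitude may be off by as much as 1e-05°.
Error at 5.3° = 1e-05° × 111699 × cos 5.3° ≈ 1.117 × 0.9957 = 1.1122 m.
Error at 62.95° = 1e-05° × 111699 × cos 62.95° ≈ 1.117 × 0.4548 = 0.50797 m.
Ratio: 1.1122 / 0.50797 = cos 5.3° / cos 62.95° ≈ 2.1895.

2.19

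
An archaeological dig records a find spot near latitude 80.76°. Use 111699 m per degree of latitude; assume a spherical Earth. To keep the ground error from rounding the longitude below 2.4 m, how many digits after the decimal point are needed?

At 80.76° one degree of longitude covers 111699 × cos 80.76° ≈ 111699 × 0.1606 ≈ 17935.5 m.
N decimal places → at most half a unit in the last place, 0.5 × 10⁻ᴺ° = 17935.5/2 × 10⁻ᴺ m.
Need 0.5 × 17935.5 × 10⁻ᴺ ≤ 2.4 → 10⁻ᴺ ≤ 2.676e-04, so N ≥ 3.57.
N = 3 would give 8.97 m (too coarse); N = 4 gives 0.897 m ≤ 2.4 m.

4 decimal places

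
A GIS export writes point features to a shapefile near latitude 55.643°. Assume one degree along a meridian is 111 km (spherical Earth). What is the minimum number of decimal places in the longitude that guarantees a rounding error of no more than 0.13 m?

At 55.643° one degree of longitude covers 111000 × cos 55.643° ≈ 111000 × 0.5643 ≈ 62642.6 m.
N decimal places → at most half a unit in the last place, 0.5 × 10⁻ᴺ° = 62642.6/2 × 10⁻ᴺ m.
Setting 31321.3 × 10⁻ᴺ ≤ 0.13 gives 10ᴺ ≥ 2.409e+05, i.e. N ≥ 5.38.
N = 5 would give 0.313 m (too coarse); N = 6 gives 0.0313 m ≤ 0.13 m.

6 decimal places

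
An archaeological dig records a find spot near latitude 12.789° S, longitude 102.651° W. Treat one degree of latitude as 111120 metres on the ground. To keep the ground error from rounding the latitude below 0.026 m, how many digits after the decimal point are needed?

One degree of latitude covers 111120 m.
N decimal places → at most half a unit in the last place, 0.5 × 10⁻ᴺ° = 111120/2 × 10⁻ᴺ m.
Need 0.5 × 111120 × 10⁻ᴺ ≤ 0.026 → 10⁻ᴺ ≤ 4.680e-07, so N ≥ 6.33.
N = 6 would give 0.0556 m (too coarse); N = 7 gives 0.00556 m ≤ 0.026 m.

7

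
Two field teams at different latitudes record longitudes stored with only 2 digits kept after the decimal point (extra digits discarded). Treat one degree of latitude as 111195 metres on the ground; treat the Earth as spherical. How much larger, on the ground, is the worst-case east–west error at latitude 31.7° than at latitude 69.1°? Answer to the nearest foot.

Truncating at 2 decimal places can drop up to a full unit in the last place, so the longitude may be off by as much as 0.01°.
Error at 31.7° = 0.01° × 111195 × cos 31.7° ≈ 1112 × 0.8508 = 946.06 m.
Error at 69.1° = 0.01° × 111195 × cos 69.1° ≈ 1112 × 0.3567 = 396.67 m.
So the lower-latitude error exceeds the higher by 946.06 − 396.67 = 549.38 m.
In feet: 549.385 m ÷ 0.3048 ≈ 1802.4 ft.

1802 feet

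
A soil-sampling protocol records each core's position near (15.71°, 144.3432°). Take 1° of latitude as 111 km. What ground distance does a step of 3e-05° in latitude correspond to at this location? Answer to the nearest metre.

3 metres

3e-05° × 111000 m/° = 3.33 m.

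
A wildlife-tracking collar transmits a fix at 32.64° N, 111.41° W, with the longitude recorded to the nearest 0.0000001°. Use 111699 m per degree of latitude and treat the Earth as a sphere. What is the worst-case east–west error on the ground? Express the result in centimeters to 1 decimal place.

Rounding to 7 decimal places leaves the longitude within ±5e-08° of the true value.
One degree of longitude at 32.64° is 111699 × cos 32.64° ≈ 111699 × 0.8421 = 94059.1 m.
East–west error: 5e-08° × 94059.1 m/° ≈ 0.00470295 m.
That is 0.00470295 m = 0.4703 cm.

0.5 centimeters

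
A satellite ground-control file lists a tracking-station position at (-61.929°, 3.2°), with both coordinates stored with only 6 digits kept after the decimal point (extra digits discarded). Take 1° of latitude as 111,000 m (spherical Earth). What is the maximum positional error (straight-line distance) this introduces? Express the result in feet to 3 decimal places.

0.402 feet

Truncating at 6 decimal places can drop up to a full unit in the last place, so each coordinate may be off by as much as 1e-06°.
Latitude error → 1e-06 × 111000 = 0.111 m along the meridian.
Longitude error → 1e-06 × 111000 × cos 61.929° = 1e-06 × 111000 × 0.4706 ≈ 0.0522328 m.
The two errors are perpendicular, so the maximum displacement is √(0.111² + 0.0522328²) ≈ 0.122675 m.
Converting: 0.122675 m × 3.2808 ft/m ≈ 0.40248 ft.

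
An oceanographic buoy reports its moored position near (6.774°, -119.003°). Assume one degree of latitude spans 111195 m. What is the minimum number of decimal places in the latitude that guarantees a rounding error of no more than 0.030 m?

7 decimal places

One degree of latitude covers 111195 m.
With N decimal places the half-ulp bound is 0.5·10⁻ᴺ°, or 0.5·10⁻ᴺ × 111195 m on the ground.
Need 0.5 × 111195 × 10⁻ᴺ ≤ 0.030 → 10⁻ᴺ ≤ 5.396e-07, so N ≥ 6.27.
So 7 decimal places suffice (0.00556 m); 6 would allow up to 0.0556 m.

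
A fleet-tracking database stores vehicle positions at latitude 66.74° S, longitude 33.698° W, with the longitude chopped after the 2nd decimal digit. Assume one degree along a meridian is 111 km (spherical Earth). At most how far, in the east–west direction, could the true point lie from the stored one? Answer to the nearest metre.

Truncating at 2 decimal places can drop up to a full unit in the last place, so the longitude may be off by as much as 0.01°.
Parallels shrink by cos φ, so at 66.74° a degree of longitude is 111000 × 0.3949 ≈ 43834.4 m.
Maximum E–W displacement: 0.01 × 43834.4 = 438.344 m.

438 metres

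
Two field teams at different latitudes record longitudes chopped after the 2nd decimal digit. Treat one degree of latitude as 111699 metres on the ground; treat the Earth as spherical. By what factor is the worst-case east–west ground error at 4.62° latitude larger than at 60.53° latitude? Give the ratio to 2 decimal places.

2.03

Truncating at 2 decimal places can drop up to a full unit in the last place, so the longitude may be off by as much as 0.01°.
Error at 4.62° = 0.01° × 111699 × cos 4.62° ≈ 1117 × 0.9968 = 1113.4 m.
Error at 60.53° = 0.01° × 111699 × cos 60.53° ≈ 1117 × 0.4920 = 549.52 m.
The ratio reduces to cos 4.62° / cos 60.53° = 0.9968/0.4920 ≈ 2.0260.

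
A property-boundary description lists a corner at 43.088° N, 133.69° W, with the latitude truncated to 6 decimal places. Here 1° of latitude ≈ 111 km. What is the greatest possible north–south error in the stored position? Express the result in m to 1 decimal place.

Truncating at 6 decimal places can drop up to a full unit in the last place, so the latitude may be off by as much as 1e-06°.
Along the meridian that is 1e-06° × 111000 m/° = 0.111 m.

0.1 m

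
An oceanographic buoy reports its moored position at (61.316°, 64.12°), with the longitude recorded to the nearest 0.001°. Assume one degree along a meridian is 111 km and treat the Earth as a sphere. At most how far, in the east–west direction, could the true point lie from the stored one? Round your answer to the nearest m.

Rounding to 3 decimal places leaves the longitude within ±0.0005° of the true value.
Parallels shrink by cos φ, so at 61.316° a degree of longitude is 111000 × 0.4800 ≈ 53277.6 m.
So at most 0.0005° × 53277.6 ≈ 26.6388 m east–west.

27 m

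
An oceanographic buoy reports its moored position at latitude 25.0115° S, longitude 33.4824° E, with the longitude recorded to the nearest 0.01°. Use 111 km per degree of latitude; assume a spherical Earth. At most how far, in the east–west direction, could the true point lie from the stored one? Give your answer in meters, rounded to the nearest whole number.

503 meters

Rounding to 2 decimal places leaves the longitude within ±0.005° of the true value.
Parallels shrink by cos φ, so at 25.0115° a degree of longitude is 111000 × 0.9062 ≈ 100591 m.
Maximum E–W displacement: 0.005 × 100591 = 502.954 m.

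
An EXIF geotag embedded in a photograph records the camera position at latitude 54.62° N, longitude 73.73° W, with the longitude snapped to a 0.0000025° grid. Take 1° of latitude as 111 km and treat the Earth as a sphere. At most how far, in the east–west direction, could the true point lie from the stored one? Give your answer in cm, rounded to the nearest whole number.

With a 0.0000025° grid the true value lies within half a step, ±0.0000025°/2 = ±1.25e-06°, of the stored one.
At latitude 54.62° a degree of longitude spans 111000 m × cos 54.62° = 111000 × 0.5790 ≈ 64268.6 m.
Maximum E–W displacement: 1.25e-06 × 64268.6 = 0.0803358 m.
That is 0.0803358 m = 8.0336 cm.

8 cm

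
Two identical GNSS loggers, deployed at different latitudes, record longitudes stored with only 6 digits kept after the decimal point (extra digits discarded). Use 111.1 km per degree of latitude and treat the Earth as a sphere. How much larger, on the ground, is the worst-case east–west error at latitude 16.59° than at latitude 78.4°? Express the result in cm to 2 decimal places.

Truncating at 6 decimal places can drop up to a full unit in the last place, so the longitude may be off by as much as 1e-06°.
At 16.59°: 1e-06° × 111100 × cos 16.59° = 1e-06 × 111100 × 0.9584 ≈ 0.10648 m.
At 78.4°: 1e-06° × 111100 × cos 78.4° = 1e-06 × 111100 × 0.2011 ≈ 0.02234 m.
Difference: 0.10648 − 0.02234 = 0.084135 m.
That is 0.0841354 m = 8.4135 cm.

8.41 cm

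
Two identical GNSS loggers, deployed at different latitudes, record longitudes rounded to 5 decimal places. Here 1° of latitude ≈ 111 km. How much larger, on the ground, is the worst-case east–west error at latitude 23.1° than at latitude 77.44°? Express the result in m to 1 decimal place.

0.4 m

Rounding to 5 decimal places leaves the longitude within ±5e-06° of the true value.
Error at 23.1° = 5e-06° × 111000 × cos 23.1° ≈ 0.555 × 0.9198 = 0.5105 m.
At 77.44°: 5e-06° × 111000 × cos 77.44° = 5e-06 × 111000 × 0.2175 ≈ 0.12069 m.
Difference: 0.5105 − 0.12069 = 0.38981 m.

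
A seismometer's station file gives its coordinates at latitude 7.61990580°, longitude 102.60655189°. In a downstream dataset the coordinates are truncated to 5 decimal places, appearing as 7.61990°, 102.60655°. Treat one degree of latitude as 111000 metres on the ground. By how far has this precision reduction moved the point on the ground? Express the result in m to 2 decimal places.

0.68 m

The latitude changed by +0.00000580° and the longitude by +0.00000189°.
North–south shift: 0.00000580 × 111000 = 0.6438 m.
E–W at 7.6199°: 0.00000189° × 111000 × cos 7.6199° = 0.00000189 × 111000 × 0.9912 ≈ 0.207937 m.
Distance: √(0.6438² + 0.207937²) ≈ 0.676547 m.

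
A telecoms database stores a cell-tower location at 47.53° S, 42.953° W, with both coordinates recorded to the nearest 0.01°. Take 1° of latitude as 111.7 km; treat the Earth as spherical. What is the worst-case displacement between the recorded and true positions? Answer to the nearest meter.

674 meters

Rounding to 2 decimal places leaves each coordinate within ±0.005° of the true value.
Latitude error → 0.005 × 111700 = 558.5 m along the meridian.
Longitude error → 0.005 × 111700 × cos 47.53° = 0.005 × 111700 × 0.6752 ≈ 377.101 m.
The two errors are perpendicular, so the maximum displacement is √(558.5² + 377.101²) ≈ 673.89 m.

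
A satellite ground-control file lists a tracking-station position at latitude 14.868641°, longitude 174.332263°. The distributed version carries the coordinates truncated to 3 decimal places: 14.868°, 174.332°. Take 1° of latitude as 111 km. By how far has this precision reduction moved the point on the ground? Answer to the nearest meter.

77 meters

The latitude changed by +0.000641° and the longitude by +0.000263°.
N–S: 0.000641° × 111000 m/° = 71.151 m.
E–W at 14.868°: 0.000263° × 111000 × cos 14.868° = 0.000263 × 111000 × 0.9665 ≈ 28.2156 m.
Hypotenuse of the two orthogonal shifts: √(71.151² + 28.2156²) = 76.5414 m.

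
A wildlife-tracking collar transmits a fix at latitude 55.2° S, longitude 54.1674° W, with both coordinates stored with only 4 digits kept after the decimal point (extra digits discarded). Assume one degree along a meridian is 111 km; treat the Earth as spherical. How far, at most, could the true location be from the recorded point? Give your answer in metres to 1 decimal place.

Truncating at 4 decimal places can drop up to a full unit in the last place, so each coordinate may be off by as much as 0.0001°.
Latitude error → 0.0001 × 111000 = 11.1 m along the meridian.
East–west component at 55.2°: 0.0001° × 111000 × cos 55.2° ≈ 0.0001 × 63349.2 ≈ 6.33492 m.
Worst case both components are at the extreme and orthogonal: √(11.1² + 6.33492²) ≈ 12.7805 m.

12.8 metres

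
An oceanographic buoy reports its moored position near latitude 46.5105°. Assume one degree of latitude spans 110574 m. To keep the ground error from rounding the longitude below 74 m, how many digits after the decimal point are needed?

At 46.5105° one degree of longitude covers 110574 × cos 46.5105° ≈ 110574 × 0.6882 ≈ 76099.4 m.
Rounding to N decimal places gives at most 0.5 × 10⁻ᴺ degrees of error, i.e. 0.5 × 10⁻ᴺ × 76099.4 m.
Setting 38049.7 × 10⁻ᴺ ≤ 74 gives 10ᴺ ≥ 514.2, i.e. N ≥ 2.71.
So 3 decimal places suffice (38 m); 2 would allow up to 380 m.

3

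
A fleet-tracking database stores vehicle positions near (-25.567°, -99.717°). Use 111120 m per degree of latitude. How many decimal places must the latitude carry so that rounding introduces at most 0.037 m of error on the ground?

One degree of latitude covers 111120 m.
N decimal places → at most half a unit in the last place, 0.5 × 10⁻ᴺ° = 111120/2 × 10⁻ᴺ m.
Need 0.5 × 111120 × 10⁻ᴺ ≤ 0.037 → 10⁻ᴺ ≤ 6.659e-07, so N ≥ 6.18.
N = 6 would give 0.0556 m (too coarse); N = 7 gives 0.00556 m ≤ 0.037 m.

7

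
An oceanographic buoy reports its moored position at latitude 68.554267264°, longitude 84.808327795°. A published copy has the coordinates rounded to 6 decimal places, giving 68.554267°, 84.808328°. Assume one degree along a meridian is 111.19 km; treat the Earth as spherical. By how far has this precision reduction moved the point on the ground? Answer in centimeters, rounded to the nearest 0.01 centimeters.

3.05 centimeters

Δlat = 68.554267264 − 68.554267 = +0.000000264°; Δlon = 84.808327795 − 84.808328 = -0.000000205°.
N–S: 0.000000264° × 111190 m/° = 0.0293542 m.
E–W at 68.5543°: -0.000000205° × 111190 × cos 68.5543° = -0.000000205 × 111190 × 0.3656 ≈ -0.00833392 m.
Distance: √(0.0293542² + 0.00833392²) ≈ 0.0305143 m.
That is 0.0305143 m = 3.0514 cm.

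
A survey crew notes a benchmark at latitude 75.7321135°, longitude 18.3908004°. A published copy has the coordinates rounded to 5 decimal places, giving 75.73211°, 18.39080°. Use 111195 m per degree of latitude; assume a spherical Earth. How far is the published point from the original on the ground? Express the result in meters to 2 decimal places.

0.39 meters

The latitude changed by +0.0000035° and the longitude by +0.0000004°.
N–S: 0.0000035° × 111195 m/° = 0.389182 m.
E–W at 75.7321°: 0.0000004° × 111195 × cos 75.7321° = 0.0000004 × 111195 × 0.2465 ≈ 0.0109619 m.
Distance: √(0.389182² + 0.0109619²) ≈ 0.389337 m.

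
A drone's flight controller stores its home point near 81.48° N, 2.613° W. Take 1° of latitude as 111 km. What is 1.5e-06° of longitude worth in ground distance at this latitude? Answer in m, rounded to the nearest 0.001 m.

1.5e-06° of longitude at 81.48° is 1.5e-06 × 111000 × cos 81.48° ≈ 1.5e-06 × 16445.2 = 0.0246677 m.

0.025 m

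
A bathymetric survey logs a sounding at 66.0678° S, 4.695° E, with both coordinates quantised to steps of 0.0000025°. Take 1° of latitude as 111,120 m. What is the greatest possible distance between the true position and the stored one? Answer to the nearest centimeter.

With a 0.0000025° grid the true value lies within half a step, ±0.0000025°/2 = ±1.25e-06°, of the stored one.
N–S: 1.25e-06° × 111120 m/° = 0.1389 m.
Longitude error → 1.25e-06 × 111120 × cos 66.0678° = 1.25e-06 × 111120 × 0.4057 ≈ 0.0563455 m.
The two errors are perpendicular, so the maximum displacement is √(0.1389² + 0.0563455²) ≈ 0.149893 m.
That is 0.149893 m = 14.989 cm.

15 centimeters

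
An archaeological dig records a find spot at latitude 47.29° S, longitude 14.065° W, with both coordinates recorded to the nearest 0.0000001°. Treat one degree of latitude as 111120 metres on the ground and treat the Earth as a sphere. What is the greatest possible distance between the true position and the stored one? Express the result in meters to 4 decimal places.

0.0067 meters

Rounding to 7 decimal places leaves each coordinate within ±5e-08° of the true value.
N–S: 5e-08° × 111120 m/° = 0.005556 m.
East–west component at 47.29°: 5e-08° × 111120 × cos 47.29° ≈ 5e-08 × 75371.4 ≈ 0.00376857 m.
Worst case both components are at the extreme and orthogonal: √(0.005556² + 0.00376857²) ≈ 0.00671351 m.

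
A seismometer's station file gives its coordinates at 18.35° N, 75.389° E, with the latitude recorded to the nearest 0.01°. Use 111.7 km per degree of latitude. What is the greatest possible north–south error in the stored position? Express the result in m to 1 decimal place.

Rounding to 2 decimal places leaves the latitude within ±0.005° of the true value.
So the N–S error is at most 0.005 × 111700 = 558.5 m.

558.5 m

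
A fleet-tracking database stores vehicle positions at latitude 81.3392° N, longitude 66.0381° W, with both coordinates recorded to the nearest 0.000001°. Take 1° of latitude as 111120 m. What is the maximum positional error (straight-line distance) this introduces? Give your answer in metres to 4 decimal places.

Rounding to 6 decimal places leaves each coordinate within ±5e-07° of the true value.
N–S: 5e-07° × 111120 m/° = 0.05556 m.
E–W at 81.3392°: 5e-07° × 111120 × cos 81.3392° = 5e-07 × 111120 × 0.1506 ≈ 0.00836647 m.
Worst case both components are at the extreme and orthogonal: √(0.05556² + 0.00836647²) ≈ 0.0561864 m.

0.0562 metres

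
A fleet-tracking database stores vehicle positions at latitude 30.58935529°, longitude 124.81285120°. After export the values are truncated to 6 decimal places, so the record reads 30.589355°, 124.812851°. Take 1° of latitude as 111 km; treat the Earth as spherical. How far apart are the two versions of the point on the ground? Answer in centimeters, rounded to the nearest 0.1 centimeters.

3.7 centimeters

The latitude changed by +0.00000029° and the longitude by +0.00000020°.
N–S: 0.00000029° × 111000 m/° = 0.03219 m.
East–west at this latitude: 0.00000020° × 111000 × cos 30.5894° ≈ 0.00000020 × 95552.9 = 0.0191106 m.
Hypotenuse of the two orthogonal shifts: √(0.03219² + 0.0191106²) = 0.0374354 m.
That is 0.0374354 m = 3.7435 cm.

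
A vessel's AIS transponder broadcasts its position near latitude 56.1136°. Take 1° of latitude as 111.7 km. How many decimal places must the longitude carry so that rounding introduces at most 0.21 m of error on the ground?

At 56.1136° one degree of longitude covers 111700 × cos 56.1136° ≈ 111700 × 0.5575 ≈ 62278.1 m.
N decimal places → at most half a unit in the last place, 0.5 × 10⁻ᴺ° = 62278.1/2 × 10⁻ᴺ m.
Setting 31139.1 × 10⁻ᴺ ≤ 0.21 gives 10ᴺ ≥ 1.483e+05, i.e. N ≥ 5.17.
N = 5 would give 0.311 m (too coarse); N = 6 gives 0.0311 m ≤ 0.21 m.

6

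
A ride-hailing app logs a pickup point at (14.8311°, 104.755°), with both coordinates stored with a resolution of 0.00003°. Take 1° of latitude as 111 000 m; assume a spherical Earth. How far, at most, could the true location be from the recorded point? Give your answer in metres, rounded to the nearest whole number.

2 metres

With a 0.00003° grid the true value lies within half a step, ±0.00003°/2 = ±1.5e-05°, of the stored one.
Latitude error → 1.5e-05 × 111000 = 1.665 m along the meridian.
Longitude error → 1.5e-05 × 111000 × cos 14.8311° = 1.5e-05 × 111000 × 0.9667 ≈ 1.60953 m.
Worst case both components are at the extreme and orthogonal: √(1.665² + 1.60953²) ≈ 2.31577 m.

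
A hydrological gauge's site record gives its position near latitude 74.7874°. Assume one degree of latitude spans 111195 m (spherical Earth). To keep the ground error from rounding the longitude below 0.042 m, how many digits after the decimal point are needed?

6 decimal places

At 74.7874° one degree of longitude covers 111195 × cos 74.7874° ≈ 111195 × 0.2624 ≈ 29177.7 m.
With N decimal places the half-ulp bound is 0.5·10⁻ᴺ°, or 0.5·10⁻ᴺ × 29177.7 m on the ground.
Setting 14588.9 × 10⁻ᴺ ≤ 0.042 gives 10ᴺ ≥ 3.474e+05, i.e. N ≥ 5.54.
So 6 decimal places suffice (0.0146 m); 5 would allow up to 0.146 m.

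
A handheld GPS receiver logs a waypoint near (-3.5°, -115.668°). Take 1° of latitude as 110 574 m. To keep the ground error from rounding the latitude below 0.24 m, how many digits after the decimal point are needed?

One degree of latitude covers 110574 m.
Rounding to N decimal places gives at most 0.5 × 10⁻ᴺ degrees of error, i.e. 0.5 × 10⁻ᴺ × 110574 m.
Setting 55287 × 10⁻ᴺ ≤ 0.24 gives 10ᴺ ≥ 2.304e+05, i.e. N ≥ 5.36.
So 6 decimal places suffice (0.0553 m); 5 would allow up to 0.553 m.

6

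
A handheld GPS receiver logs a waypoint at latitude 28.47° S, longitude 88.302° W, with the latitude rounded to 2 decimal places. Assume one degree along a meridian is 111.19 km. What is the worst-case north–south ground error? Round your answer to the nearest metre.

Rounding to 2 decimal places leaves the latitude within ±0.005° of the true value.
Along the meridian that is 0.005° × 111190 m/° = 555.95 m.

556 metres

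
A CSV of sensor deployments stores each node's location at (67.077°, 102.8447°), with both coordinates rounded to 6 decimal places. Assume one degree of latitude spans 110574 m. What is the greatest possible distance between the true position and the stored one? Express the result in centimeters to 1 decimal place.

5.9 centimeters

Rounding to 6 decimal places leaves each coordinate within ±5e-07° of the true value.
North–south component: 5e-07° × 110574 = 0.055287 m.
E–W at 67.077°: 5e-07° × 110574 × cos 67.077° = 5e-07 × 110574 × 0.3895 ≈ 0.0215339 m.
Combining orthogonally: (0.055287² + 0.0215339²)^½ ≈ 0.0593326 m.
That is 0.0593326 m = 5.9333 cm.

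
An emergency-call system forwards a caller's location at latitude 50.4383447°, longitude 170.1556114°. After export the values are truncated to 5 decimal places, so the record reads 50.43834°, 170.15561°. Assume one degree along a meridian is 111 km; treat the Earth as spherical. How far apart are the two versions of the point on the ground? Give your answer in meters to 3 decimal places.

0.531 meters

The latitude changed by +0.0000047° and the longitude by +0.0000014°.
North–south shift: 0.0000047 × 111000 = 0.5217 m.
East–west at this latitude: 0.0000014° × 111000 × cos 50.4383° ≈ 0.0000014 × 70696.8 = 0.0989755 m.
Hypotenuse of the two orthogonal shifts: √(0.5217² + 0.0989755²) = 0.531006 m.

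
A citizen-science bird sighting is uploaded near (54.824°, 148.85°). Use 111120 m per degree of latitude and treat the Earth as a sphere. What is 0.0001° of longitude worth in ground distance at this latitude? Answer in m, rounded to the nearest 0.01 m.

6.40 m

0.0001° of longitude at 54.824° is 0.0001 × 111120 × cos 54.824° ≈ 0.0001 × 64015.1 = 6.40151 m.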